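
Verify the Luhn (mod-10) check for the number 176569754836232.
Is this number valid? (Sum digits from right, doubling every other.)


Luhn sum = 63
63 mod 10 = 3

Invalid (Luhn sum mod 10 = 3)


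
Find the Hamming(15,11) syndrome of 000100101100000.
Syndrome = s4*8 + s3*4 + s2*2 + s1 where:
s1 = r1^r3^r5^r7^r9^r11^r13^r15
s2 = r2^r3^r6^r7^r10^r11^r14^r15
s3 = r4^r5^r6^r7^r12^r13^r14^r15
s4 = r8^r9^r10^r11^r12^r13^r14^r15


s1=0, s2=0, s3=0, s4=0

Syndrome = 0 (no error)


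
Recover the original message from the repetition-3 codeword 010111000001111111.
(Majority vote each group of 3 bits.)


Groups: 010, 111, 000, 001, 111, 111
Majority votes: 010011

010011


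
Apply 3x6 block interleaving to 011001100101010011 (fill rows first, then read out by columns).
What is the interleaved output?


Matrix:
  011001
  100101
  010011
Read columns: 010101100010001111

010101100010001111


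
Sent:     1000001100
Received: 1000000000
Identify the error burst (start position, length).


XOR: 0000001100

Burst at position 6, length 2


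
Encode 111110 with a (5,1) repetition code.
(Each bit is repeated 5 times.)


Each bit -> 5 copies

111111111111111111111111100000


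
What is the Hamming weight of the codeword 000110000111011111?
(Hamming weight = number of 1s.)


Counting 1s in 000110000111011111

10


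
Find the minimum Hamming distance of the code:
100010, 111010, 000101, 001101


Comparing all pairs, minimum distance: 1
Can detect 0 errors, correct 0 errors

1


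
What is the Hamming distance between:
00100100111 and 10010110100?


XOR: 10110010011
Count of 1s: 6

6


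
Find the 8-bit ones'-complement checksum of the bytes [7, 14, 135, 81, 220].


Sum = 457 mod 256 = 201
Complement = 54

54


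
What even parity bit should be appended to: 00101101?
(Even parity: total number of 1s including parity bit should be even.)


Number of 1s in data: 4
Parity bit: 0

0


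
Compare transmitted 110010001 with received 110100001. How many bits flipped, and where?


XOR: 000110000

2 error(s) at position(s): 3, 4


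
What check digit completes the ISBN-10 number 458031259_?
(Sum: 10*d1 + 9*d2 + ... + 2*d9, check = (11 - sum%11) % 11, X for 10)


Weighted sum: 213
213 mod 11 = 4

Check digit: 7


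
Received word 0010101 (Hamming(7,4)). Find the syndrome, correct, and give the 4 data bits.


Syndrome = 1: error at position 1

Data: 1101 (corrected bit 1)


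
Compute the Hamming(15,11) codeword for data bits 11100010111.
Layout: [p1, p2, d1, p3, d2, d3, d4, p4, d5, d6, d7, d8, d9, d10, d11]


Parity bits: p1=1, p2=1, p3=1, p4=0

111111000010111


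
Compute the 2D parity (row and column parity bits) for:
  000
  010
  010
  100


Row parities: 0111
Column parities: 100

Row P: 0111, Col P: 100, Corner: 1


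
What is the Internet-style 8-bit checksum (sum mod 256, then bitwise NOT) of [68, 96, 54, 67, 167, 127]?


Sum = 579 mod 256 = 67
Complement = 188

188


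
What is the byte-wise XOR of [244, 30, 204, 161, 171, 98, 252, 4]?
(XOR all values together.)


XOR chain: 244 ^ 30 ^ 204 ^ 161 ^ 171 ^ 98 ^ 252 ^ 4 = 182

182


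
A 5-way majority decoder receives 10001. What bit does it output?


Ones: 2 out of 5
Threshold: 3

0 (2/5 voted 1)


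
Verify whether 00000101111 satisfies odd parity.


Number of 1s: 5

Yes, parity is correct (5 ones)


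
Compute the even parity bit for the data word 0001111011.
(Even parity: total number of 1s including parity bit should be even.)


Number of 1s in data: 6
Parity bit: 0

0


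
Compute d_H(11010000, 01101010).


XOR: 10111010
Count of 1s: 5

5


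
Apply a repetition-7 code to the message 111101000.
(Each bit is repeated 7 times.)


Each bit -> 7 copies

111111111111111111111111111100000001111111000000000000000000000


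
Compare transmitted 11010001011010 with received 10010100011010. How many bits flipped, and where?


XOR: 01000101000000

3 error(s) at position(s): 1, 5, 7


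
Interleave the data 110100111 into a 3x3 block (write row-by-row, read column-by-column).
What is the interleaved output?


Matrix:
  110
  100
  111
Read columns: 111101001

111101001


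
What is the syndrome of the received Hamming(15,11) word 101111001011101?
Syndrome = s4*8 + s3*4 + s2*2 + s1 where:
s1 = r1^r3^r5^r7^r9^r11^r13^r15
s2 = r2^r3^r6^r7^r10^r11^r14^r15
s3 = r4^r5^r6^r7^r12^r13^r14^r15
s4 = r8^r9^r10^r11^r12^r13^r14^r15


s1=1, s2=0, s3=0, s4=1

Syndrome = 9 (error at position 9)


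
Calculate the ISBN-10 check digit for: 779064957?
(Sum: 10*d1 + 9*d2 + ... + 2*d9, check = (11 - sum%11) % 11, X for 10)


Weighted sum: 326
326 mod 11 = 7

Check digit: 4


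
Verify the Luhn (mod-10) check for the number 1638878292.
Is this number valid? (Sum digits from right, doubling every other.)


Luhn sum = 56
56 mod 10 = 6

Invalid (Luhn sum mod 10 = 6)


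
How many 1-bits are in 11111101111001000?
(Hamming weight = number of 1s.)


Counting 1s in 11111101111001000

11


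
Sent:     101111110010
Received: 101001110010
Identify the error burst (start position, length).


XOR: 000110000000

Burst at position 3, length 2


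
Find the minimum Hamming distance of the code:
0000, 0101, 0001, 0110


Comparing all pairs, minimum distance: 1
Can detect 0 errors, correct 0 errors

1


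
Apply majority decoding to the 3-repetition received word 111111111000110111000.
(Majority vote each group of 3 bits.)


Groups: 111, 111, 111, 000, 110, 111, 000
Majority votes: 1110110

1110110


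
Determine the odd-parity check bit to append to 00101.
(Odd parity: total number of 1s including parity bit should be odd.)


Number of 1s in data: 2
Parity bit: 1

1


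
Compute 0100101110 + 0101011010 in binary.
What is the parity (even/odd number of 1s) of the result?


0100101110 = 302
0101011010 = 346
Sum = 648 = 1010001000
1s count = 3

odd parity (3 ones in 1010001000)


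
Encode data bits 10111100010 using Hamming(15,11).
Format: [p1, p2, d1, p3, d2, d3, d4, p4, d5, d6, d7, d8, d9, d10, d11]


Parity bits: p1=1, p2=1, p3=1, p4=1

111101111100010


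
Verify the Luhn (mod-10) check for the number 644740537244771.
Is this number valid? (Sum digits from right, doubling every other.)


Luhn sum = 74
74 mod 10 = 4

Invalid (Luhn sum mod 10 = 4)


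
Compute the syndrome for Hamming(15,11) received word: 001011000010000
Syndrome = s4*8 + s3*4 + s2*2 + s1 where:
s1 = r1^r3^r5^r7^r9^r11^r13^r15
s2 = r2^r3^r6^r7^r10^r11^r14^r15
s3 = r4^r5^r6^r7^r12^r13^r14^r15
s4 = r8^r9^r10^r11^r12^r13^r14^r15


s1=1, s2=1, s3=0, s4=1

Syndrome = 11 (error at position 11)


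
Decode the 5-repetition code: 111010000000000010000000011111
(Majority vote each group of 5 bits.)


Groups: 11101, 00000, 00000, 01000, 00000, 11111
Majority votes: 100001

100001


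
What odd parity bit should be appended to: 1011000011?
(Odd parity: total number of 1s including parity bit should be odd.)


Number of 1s in data: 5
Parity bit: 0

0


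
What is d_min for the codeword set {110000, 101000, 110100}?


Comparing all pairs, minimum distance: 1
Can detect 0 errors, correct 0 errors

1


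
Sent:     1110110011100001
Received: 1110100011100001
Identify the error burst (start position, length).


XOR: 0000010000000000

Burst at position 5, length 1


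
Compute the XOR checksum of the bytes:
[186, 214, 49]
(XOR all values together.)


XOR chain: 186 ^ 214 ^ 49 = 93

93


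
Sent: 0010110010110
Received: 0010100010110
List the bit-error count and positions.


XOR: 0000010000000

1 error(s) at position(s): 5


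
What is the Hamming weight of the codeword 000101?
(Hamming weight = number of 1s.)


Counting 1s in 000101

2


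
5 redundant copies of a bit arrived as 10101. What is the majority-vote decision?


Ones: 3 out of 5
Threshold: 3

1 (3/5 voted 1)


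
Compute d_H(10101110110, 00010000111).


XOR: 10111110001
Count of 1s: 7

7


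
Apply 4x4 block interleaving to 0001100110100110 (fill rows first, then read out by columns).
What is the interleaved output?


Matrix:
  0001
  1001
  1010
  0110
Read columns: 0110000100111100

0110000100111100


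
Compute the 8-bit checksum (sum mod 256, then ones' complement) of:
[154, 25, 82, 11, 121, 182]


Sum = 575 mod 256 = 63
Complement = 192

192


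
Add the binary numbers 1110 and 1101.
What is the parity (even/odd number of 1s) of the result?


1110 = 14
1101 = 13
Sum = 27 = 11011
1s count = 4

even parity (4 ones in 11011)


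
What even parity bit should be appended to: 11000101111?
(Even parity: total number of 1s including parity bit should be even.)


Number of 1s in data: 7
Parity bit: 1

1


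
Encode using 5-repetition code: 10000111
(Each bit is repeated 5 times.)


Each bit -> 5 copies

1111100000000000000000000111111111111111


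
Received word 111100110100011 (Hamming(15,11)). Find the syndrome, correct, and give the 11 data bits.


Syndrome = 0: no error detected

Data: 10010100011 (no errors)


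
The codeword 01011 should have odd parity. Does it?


Number of 1s: 3

Yes, parity is correct (3 ones)


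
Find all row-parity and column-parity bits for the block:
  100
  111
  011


Row parities: 110
Column parities: 000

Row P: 110, Col P: 000, Corner: 0


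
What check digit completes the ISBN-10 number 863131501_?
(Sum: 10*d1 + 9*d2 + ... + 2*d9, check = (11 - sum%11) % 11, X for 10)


Weighted sum: 210
210 mod 11 = 1

Check digit: X


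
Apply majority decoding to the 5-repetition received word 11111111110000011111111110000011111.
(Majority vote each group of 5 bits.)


Groups: 11111, 11111, 00000, 11111, 11111, 00000, 11111
Majority votes: 1101101

1101101


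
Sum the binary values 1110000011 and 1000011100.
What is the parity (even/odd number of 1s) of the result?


1110000011 = 899
1000011100 = 540
Sum = 1439 = 10110011111
1s count = 8

even parity (8 ones in 10110011111)


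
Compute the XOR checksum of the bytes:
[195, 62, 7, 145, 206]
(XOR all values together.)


XOR chain: 195 ^ 62 ^ 7 ^ 145 ^ 206 = 165

165


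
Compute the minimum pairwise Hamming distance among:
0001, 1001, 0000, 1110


Comparing all pairs, minimum distance: 1
Can detect 0 errors, correct 0 errors

1


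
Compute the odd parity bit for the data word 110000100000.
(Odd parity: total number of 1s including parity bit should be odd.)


Number of 1s in data: 3
Parity bit: 0

0


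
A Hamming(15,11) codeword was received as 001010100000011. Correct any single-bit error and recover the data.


Syndrome = 0: no error detected

Data: 11010000011 (no errors)


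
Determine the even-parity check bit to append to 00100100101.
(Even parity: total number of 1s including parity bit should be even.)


Number of 1s in data: 4
Parity bit: 0

0


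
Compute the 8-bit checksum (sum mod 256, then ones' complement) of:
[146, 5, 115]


Sum = 266 mod 256 = 10
Complement = 245

245


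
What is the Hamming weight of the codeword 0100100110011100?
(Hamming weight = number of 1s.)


Counting 1s in 0100100110011100

7


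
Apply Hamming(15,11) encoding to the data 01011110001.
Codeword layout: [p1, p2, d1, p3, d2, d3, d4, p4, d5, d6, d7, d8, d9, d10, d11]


Parity bits: p1=1, p2=0, p3=1, p4=0

100110101110001


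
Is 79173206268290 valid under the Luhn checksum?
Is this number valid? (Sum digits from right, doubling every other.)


Luhn sum = 65
65 mod 10 = 5

Invalid (Luhn sum mod 10 = 5)


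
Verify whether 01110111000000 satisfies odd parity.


Number of 1s: 6

No, parity error (6 ones)


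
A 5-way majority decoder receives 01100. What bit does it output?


Ones: 2 out of 5
Threshold: 3

0 (2/5 voted 1)


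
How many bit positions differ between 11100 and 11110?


XOR: 00010
Count of 1s: 1

1


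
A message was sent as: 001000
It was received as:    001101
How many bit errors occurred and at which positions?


XOR: 000101

2 error(s) at position(s): 3, 5


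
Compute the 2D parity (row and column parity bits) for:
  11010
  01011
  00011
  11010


Row parities: 1101
Column parities: 01000

Row P: 1101, Col P: 01000, Corner: 1


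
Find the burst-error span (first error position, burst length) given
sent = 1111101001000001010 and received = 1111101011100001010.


XOR: 0000000010100000000

Burst at position 8, length 3


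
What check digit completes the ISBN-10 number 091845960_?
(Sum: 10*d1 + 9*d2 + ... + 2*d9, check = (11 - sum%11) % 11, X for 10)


Weighted sum: 248
248 mod 11 = 6

Check digit: 5


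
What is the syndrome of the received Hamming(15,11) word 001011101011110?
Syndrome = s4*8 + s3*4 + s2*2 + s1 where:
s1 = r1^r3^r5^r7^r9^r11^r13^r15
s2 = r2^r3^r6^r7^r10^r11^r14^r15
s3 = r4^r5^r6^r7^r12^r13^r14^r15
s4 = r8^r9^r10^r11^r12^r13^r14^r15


s1=0, s2=1, s3=0, s4=1

Syndrome = 10 (error at position 10)


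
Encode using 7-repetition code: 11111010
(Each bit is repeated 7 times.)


Each bit -> 7 copies

11111111111111111111111111111111111000000011111110000000


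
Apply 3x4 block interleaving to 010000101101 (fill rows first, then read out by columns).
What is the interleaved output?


Matrix:
  0100
  0010
  1101
Read columns: 001101010001

001101010001


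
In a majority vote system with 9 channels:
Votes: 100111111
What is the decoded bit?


Ones: 7 out of 9
Threshold: 5

1 (7/9 voted 1)


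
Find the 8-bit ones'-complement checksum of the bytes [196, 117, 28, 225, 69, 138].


Sum = 773 mod 256 = 5
Complement = 250

250


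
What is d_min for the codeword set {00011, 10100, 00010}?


Comparing all pairs, minimum distance: 1
Can detect 0 errors, correct 0 errors

1


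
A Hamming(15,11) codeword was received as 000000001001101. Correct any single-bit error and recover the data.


Syndrome = 7: error at position 7

Data: 00011001101 (corrected bit 7)


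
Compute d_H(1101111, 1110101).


XOR: 0011010
Count of 1s: 3

3


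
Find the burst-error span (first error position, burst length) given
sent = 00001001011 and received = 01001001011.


XOR: 01000000000

Burst at position 1, length 1


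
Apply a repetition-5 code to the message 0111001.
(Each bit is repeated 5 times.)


Each bit -> 5 copies

00000111111111111111000000000011111


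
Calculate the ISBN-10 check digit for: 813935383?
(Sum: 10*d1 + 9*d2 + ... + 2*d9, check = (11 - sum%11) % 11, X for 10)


Weighted sum: 261
261 mod 11 = 8

Check digit: 3


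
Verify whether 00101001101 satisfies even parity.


Number of 1s: 5

No, parity error (5 ones)


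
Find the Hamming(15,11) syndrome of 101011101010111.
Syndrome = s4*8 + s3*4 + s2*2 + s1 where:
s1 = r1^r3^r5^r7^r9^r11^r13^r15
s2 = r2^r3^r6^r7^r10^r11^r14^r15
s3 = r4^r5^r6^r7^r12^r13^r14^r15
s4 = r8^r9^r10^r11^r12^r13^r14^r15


s1=0, s2=0, s3=0, s4=1

Syndrome = 8 (error at position 8)


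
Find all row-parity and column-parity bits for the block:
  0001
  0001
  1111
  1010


Row parities: 1100
Column parities: 0101

Row P: 1100, Col P: 0101, Corner: 0


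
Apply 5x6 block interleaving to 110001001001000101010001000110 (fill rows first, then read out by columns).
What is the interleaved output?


Matrix:
  110001
  001001
  000101
  010001
  000110
Read columns: 100001001001000001010000111110

100001001001000001010000111110


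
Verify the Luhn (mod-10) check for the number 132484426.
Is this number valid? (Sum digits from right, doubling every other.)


Luhn sum = 47
47 mod 10 = 7

Invalid (Luhn sum mod 10 = 7)


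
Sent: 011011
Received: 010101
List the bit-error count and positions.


XOR: 001110

3 error(s) at position(s): 2, 3, 4


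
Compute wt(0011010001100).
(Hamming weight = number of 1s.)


Counting 1s in 0011010001100

5


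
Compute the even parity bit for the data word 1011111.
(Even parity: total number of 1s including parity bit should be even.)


Number of 1s in data: 6
Parity bit: 0

0


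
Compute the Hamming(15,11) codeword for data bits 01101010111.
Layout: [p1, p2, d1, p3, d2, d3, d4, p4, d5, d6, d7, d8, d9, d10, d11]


Parity bits: p1=1, p2=0, p3=1, p4=1

100111011010111


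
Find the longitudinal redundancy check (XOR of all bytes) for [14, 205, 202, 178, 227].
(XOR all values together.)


XOR chain: 14 ^ 205 ^ 202 ^ 178 ^ 227 = 88

88


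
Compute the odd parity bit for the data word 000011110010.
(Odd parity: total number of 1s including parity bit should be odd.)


Number of 1s in data: 5
Parity bit: 0

0


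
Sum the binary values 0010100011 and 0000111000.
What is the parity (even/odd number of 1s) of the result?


0010100011 = 163
0000111000 = 56
Sum = 219 = 11011011
1s count = 6

even parity (6 ones in 11011011)


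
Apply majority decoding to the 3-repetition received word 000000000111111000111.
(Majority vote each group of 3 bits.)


Groups: 000, 000, 000, 111, 111, 000, 111
Majority votes: 0001101

0001101


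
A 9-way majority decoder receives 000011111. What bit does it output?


Ones: 5 out of 9
Threshold: 5

1 (5/9 voted 1)


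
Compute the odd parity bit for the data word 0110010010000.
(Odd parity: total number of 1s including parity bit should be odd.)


Number of 1s in data: 4
Parity bit: 1

1


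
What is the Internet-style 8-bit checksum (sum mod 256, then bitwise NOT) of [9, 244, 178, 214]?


Sum = 645 mod 256 = 133
Complement = 122

122


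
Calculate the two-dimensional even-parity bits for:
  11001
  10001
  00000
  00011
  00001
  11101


Row parities: 100010
Column parities: 10111

Row P: 100010, Col P: 10111, Corner: 0


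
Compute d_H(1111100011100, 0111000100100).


XOR: 1000100111000
Count of 1s: 5

5


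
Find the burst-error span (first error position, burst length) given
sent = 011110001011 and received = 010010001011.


XOR: 001100000000

Burst at position 2, length 2


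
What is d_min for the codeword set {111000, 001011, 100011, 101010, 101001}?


Comparing all pairs, minimum distance: 2
Can detect 1 errors, correct 0 errors

2


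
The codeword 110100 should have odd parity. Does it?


Number of 1s: 3

Yes, parity is correct (3 ones)


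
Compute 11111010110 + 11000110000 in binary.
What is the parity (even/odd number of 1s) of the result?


11111010110 = 2006
11000110000 = 1584
Sum = 3590 = 111000000110
1s count = 5

odd parity (5 ones in 111000000110)


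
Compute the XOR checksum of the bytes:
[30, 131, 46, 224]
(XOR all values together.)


XOR chain: 30 ^ 131 ^ 46 ^ 224 = 83

83


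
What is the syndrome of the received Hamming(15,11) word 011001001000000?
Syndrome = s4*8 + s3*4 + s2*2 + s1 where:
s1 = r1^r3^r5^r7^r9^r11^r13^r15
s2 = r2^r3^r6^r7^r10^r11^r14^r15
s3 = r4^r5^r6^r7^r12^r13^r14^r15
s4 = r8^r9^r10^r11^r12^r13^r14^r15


s1=0, s2=1, s3=1, s4=1

Syndrome = 14 (error at position 14)


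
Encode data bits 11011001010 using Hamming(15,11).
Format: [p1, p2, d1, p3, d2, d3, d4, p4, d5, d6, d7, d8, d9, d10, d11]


Parity bits: p1=0, p2=1, p3=0, p4=1

011010111001010


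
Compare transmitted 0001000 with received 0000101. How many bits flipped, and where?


XOR: 0001101

3 error(s) at position(s): 3, 4, 6


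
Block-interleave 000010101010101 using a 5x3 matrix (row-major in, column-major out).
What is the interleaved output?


Matrix:
  000
  010
  101
  010
  101
Read columns: 001010101000101

001010101000101


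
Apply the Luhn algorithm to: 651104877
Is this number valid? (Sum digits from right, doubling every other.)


Luhn sum = 38
38 mod 10 = 8

Invalid (Luhn sum mod 10 = 8)


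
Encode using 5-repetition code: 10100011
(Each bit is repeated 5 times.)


Each bit -> 5 copies

1111100000111110000000000000001111111111


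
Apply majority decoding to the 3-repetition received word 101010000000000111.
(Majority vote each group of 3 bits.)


Groups: 101, 010, 000, 000, 000, 111
Majority votes: 100001

100001


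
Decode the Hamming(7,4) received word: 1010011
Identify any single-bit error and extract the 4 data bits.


Syndrome = 3: error at position 3

Data: 0011 (corrected bit 3)


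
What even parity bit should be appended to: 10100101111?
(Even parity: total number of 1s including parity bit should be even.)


Number of 1s in data: 7
Parity bit: 1

1


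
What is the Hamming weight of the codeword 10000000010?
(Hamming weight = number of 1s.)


Counting 1s in 10000000010

2


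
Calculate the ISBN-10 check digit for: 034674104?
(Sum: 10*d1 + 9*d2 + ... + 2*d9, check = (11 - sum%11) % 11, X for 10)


Weighted sum: 175
175 mod 11 = 10

Check digit: 1


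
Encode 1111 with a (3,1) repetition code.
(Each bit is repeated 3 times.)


Each bit -> 3 copies

111111111111


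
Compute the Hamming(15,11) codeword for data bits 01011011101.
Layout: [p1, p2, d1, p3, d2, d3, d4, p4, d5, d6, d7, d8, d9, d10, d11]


Parity bits: p1=0, p2=1, p3=1, p4=1

010110111011101


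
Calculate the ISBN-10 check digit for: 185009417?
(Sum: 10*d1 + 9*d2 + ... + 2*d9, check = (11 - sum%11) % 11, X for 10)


Weighted sum: 200
200 mod 11 = 2

Check digit: 9


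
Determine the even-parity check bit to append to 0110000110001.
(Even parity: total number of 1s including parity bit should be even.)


Number of 1s in data: 5
Parity bit: 1

1


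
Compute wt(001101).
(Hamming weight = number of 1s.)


Counting 1s in 001101

3


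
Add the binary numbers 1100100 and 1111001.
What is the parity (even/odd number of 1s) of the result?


1100100 = 100
1111001 = 121
Sum = 221 = 11011101
1s count = 6

even parity (6 ones in 11011101)


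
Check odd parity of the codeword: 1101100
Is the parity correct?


Number of 1s: 4

No, parity error (4 ones)


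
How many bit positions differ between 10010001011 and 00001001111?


XOR: 10011000100
Count of 1s: 4

4


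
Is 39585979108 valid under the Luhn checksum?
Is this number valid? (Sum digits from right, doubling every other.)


Luhn sum = 63
63 mod 10 = 3

Invalid (Luhn sum mod 10 = 3)


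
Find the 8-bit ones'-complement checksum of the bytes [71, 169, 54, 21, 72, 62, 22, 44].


Sum = 515 mod 256 = 3
Complement = 252

252


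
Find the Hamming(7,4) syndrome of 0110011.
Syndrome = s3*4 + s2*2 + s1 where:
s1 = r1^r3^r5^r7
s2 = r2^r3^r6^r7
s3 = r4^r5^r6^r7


s1=0, s2=0, s3=0

Syndrome = 0 (no error)


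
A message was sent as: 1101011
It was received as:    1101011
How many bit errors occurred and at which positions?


XOR: 0000000

0 errors (received matches sent)


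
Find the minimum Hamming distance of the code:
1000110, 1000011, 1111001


Comparing all pairs, minimum distance: 2
Can detect 1 errors, correct 0 errors

2


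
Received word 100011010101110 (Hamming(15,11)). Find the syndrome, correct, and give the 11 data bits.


Syndrome = 15: error at position 15

Data: 01100101111 (corrected bit 15)


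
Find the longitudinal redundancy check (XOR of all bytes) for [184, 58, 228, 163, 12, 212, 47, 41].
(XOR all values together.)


XOR chain: 184 ^ 58 ^ 228 ^ 163 ^ 12 ^ 212 ^ 47 ^ 41 = 27

27


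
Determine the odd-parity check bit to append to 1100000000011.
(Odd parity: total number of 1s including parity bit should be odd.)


Number of 1s in data: 4
Parity bit: 1

1


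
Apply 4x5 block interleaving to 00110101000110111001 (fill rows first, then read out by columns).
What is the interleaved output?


Matrix:
  00110
  10100
  01101
  11001
Read columns: 01010011111010000011

01010011111010000011


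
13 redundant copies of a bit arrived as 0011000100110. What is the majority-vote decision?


Ones: 5 out of 13
Threshold: 7

0 (5/13 voted 1)


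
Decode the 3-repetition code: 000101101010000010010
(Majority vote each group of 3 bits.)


Groups: 000, 101, 101, 010, 000, 010, 010
Majority votes: 0110000

0110000


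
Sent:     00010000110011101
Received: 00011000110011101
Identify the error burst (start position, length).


XOR: 00001000000000000

Burst at position 4, length 1


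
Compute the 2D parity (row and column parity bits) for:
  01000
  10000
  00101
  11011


Row parities: 1100
Column parities: 00110

Row P: 1100, Col P: 00110, Corner: 0


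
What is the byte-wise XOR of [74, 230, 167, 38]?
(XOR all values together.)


XOR chain: 74 ^ 230 ^ 167 ^ 38 = 45

45


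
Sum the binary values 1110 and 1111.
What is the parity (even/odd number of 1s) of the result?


1110 = 14
1111 = 15
Sum = 29 = 11101
1s count = 4

even parity (4 ones in 11101)


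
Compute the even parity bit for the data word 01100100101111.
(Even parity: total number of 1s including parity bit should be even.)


Number of 1s in data: 8
Parity bit: 0

0


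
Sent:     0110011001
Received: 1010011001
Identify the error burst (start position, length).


XOR: 1100000000

Burst at position 0, length 2


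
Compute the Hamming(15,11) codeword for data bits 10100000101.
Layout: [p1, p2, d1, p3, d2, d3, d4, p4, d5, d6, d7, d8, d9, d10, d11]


Parity bits: p1=1, p2=1, p3=1, p4=0

111101000000101


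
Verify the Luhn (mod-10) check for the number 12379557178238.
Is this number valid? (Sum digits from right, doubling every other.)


Luhn sum = 71
71 mod 10 = 1

Invalid (Luhn sum mod 10 = 1)


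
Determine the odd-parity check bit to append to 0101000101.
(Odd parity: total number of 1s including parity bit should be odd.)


Number of 1s in data: 4
Parity bit: 1

1


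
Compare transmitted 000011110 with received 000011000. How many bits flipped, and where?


XOR: 000000110

2 error(s) at position(s): 6, 7


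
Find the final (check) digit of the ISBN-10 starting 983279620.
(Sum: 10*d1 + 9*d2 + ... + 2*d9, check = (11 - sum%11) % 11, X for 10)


Weighted sum: 317
317 mod 11 = 9

Check digit: 2


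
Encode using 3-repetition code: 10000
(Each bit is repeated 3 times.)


Each bit -> 3 copies

111000000000000


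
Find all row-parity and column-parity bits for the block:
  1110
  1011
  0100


Row parities: 111
Column parities: 0001

Row P: 111, Col P: 0001, Corner: 1


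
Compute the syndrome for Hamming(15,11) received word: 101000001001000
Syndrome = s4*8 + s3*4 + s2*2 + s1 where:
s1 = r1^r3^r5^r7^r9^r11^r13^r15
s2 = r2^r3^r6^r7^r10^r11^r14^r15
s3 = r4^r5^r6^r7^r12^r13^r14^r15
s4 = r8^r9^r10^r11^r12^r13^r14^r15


s1=1, s2=1, s3=1, s4=0

Syndrome = 7 (error at position 7)


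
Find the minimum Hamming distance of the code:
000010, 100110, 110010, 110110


Comparing all pairs, minimum distance: 1
Can detect 0 errors, correct 0 errors

1


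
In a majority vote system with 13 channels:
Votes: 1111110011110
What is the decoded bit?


Ones: 10 out of 13
Threshold: 7

1 (10/13 voted 1)


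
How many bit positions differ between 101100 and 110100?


XOR: 011000
Count of 1s: 2

2


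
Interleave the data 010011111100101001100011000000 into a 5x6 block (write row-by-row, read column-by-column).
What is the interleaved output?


Matrix:
  010011
  111100
  101001
  100011
  000000
Read columns: 011101100001100010001001010110

011101100001100010001001010110


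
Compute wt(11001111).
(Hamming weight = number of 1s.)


Counting 1s in 11001111

6


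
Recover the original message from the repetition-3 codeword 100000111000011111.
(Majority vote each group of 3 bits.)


Groups: 100, 000, 111, 000, 011, 111
Majority votes: 001011

001011


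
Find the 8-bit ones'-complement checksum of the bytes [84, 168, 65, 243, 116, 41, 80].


Sum = 797 mod 256 = 29
Complement = 226

226


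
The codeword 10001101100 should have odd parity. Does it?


Number of 1s: 5

Yes, parity is correct (5 ones)


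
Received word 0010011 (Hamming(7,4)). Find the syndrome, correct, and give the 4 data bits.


Syndrome = 2: error at position 2

Data: 1011 (corrected bit 2)


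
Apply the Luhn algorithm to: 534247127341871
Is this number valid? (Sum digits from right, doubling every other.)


Luhn sum = 66
66 mod 10 = 6

Invalid (Luhn sum mod 10 = 6)


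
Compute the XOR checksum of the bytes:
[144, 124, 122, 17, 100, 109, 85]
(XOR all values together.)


XOR chain: 144 ^ 124 ^ 122 ^ 17 ^ 100 ^ 109 ^ 85 = 219

219


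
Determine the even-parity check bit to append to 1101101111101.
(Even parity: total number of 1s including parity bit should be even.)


Number of 1s in data: 10
Parity bit: 0

0


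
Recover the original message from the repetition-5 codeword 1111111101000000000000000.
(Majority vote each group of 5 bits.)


Groups: 11111, 11101, 00000, 00000, 00000
Majority votes: 11000

11000


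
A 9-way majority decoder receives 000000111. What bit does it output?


Ones: 3 out of 9
Threshold: 5

0 (3/9 voted 1)


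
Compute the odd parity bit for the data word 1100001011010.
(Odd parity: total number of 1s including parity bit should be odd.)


Number of 1s in data: 6
Parity bit: 1

1


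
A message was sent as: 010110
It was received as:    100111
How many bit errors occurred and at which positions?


XOR: 110001

3 error(s) at position(s): 0, 1, 5


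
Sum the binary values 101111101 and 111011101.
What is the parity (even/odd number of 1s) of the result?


101111101 = 381
111011101 = 477
Sum = 858 = 1101011010
1s count = 6

even parity (6 ones in 1101011010)


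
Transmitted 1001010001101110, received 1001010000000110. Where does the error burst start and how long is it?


XOR: 0000000001101000

Burst at position 9, length 4


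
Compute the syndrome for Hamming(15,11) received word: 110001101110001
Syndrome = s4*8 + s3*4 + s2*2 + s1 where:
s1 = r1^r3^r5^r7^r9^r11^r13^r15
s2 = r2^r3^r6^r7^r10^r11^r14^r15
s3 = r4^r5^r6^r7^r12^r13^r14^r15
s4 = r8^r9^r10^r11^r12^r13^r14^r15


s1=1, s2=0, s3=1, s4=0

Syndrome = 5 (error at position 5)


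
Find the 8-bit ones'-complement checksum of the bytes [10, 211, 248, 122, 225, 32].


Sum = 848 mod 256 = 80
Complement = 175

175


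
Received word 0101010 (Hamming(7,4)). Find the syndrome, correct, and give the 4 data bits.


Syndrome = 0: no error detected

Data: 0010 (no errors)


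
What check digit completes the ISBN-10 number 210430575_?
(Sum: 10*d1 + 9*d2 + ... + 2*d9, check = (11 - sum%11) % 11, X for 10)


Weighted sum: 126
126 mod 11 = 5

Check digit: 6


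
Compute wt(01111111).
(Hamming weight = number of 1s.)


Counting 1s in 01111111

7


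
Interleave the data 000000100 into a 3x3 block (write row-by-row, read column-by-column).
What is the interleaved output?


Matrix:
  000
  000
  100
Read columns: 001000000

001000000


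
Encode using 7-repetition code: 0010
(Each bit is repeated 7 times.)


Each bit -> 7 copies

0000000000000011111110000000


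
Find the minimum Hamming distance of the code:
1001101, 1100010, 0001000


Comparing all pairs, minimum distance: 3
Can detect 2 errors, correct 1 errors

3


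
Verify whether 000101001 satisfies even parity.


Number of 1s: 3

No, parity error (3 ones)


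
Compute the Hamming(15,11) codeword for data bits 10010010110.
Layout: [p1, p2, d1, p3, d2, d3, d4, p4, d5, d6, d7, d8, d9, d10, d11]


Parity bits: p1=0, p2=0, p3=1, p4=1

001100110010110


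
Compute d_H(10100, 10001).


XOR: 00101
Count of 1s: 2

2


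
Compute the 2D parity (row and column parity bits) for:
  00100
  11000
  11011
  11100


Row parities: 1001
Column parities: 11011

Row P: 1001, Col P: 11011, Corner: 0


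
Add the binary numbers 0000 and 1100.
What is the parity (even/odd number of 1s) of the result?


0000 = 0
1100 = 12
Sum = 12 = 1100
1s count = 2

even parity (2 ones in 1100)


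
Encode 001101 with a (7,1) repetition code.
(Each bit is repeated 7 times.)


Each bit -> 7 copies

000000000000001111111111111100000001111111


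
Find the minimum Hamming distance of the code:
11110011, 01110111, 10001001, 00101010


Comparing all pairs, minimum distance: 2
Can detect 1 errors, correct 0 errors

2


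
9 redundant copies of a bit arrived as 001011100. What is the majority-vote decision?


Ones: 4 out of 9
Threshold: 5

0 (4/9 voted 1)


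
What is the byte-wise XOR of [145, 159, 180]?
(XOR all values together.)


XOR chain: 145 ^ 159 ^ 180 = 186

186


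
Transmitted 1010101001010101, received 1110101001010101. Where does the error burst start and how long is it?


XOR: 0100000000000000

Burst at position 1, length 1


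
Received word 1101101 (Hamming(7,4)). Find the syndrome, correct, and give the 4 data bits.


Syndrome = 5: error at position 5

Data: 0001 (corrected bit 5)


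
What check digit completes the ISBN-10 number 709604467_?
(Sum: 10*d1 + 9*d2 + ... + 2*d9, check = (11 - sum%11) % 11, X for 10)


Weighted sum: 252
252 mod 11 = 10

Check digit: 1


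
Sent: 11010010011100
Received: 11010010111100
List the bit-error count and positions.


XOR: 00000000100000

1 error(s) at position(s): 8


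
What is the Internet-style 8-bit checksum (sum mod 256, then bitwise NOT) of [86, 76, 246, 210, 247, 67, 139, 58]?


Sum = 1129 mod 256 = 105
Complement = 150

150


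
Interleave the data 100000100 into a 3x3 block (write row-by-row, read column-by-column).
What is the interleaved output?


Matrix:
  100
  000
  100
Read columns: 101000000

101000000


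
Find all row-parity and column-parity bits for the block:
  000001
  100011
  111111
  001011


Row parities: 1101
Column parities: 010110

Row P: 1101, Col P: 010110, Corner: 1


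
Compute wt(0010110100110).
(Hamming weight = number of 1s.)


Counting 1s in 0010110100110

6


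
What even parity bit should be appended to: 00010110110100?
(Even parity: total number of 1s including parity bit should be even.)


Number of 1s in data: 6
Parity bit: 0

0


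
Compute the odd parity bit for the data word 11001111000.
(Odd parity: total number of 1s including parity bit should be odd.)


Number of 1s in data: 6
Parity bit: 1

1


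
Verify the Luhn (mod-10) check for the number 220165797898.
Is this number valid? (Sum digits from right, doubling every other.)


Luhn sum = 59
59 mod 10 = 9

Invalid (Luhn sum mod 10 = 9)


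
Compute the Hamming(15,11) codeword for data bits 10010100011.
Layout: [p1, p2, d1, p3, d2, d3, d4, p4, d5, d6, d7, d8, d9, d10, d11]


Parity bits: p1=1, p2=1, p3=1, p4=1

111100110100011


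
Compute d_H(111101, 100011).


XOR: 011110
Count of 1s: 4

4


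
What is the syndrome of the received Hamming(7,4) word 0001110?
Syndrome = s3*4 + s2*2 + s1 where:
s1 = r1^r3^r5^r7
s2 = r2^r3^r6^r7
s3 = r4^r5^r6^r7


s1=1, s2=1, s3=1

Syndrome = 7 (error at position 7)


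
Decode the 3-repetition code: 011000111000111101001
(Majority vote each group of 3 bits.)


Groups: 011, 000, 111, 000, 111, 101, 001
Majority votes: 1010110

1010110


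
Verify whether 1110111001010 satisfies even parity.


Number of 1s: 8

Yes, parity is correct (8 ones)


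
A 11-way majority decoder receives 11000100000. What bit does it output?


Ones: 3 out of 11
Threshold: 6

0 (3/11 voted 1)


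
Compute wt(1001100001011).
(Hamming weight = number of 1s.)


Counting 1s in 1001100001011

6


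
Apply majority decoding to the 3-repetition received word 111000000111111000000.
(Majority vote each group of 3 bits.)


Groups: 111, 000, 000, 111, 111, 000, 000
Majority votes: 1001100

1001100


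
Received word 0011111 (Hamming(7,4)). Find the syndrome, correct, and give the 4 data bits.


Syndrome = 3: error at position 3

Data: 0111 (corrected bit 3)


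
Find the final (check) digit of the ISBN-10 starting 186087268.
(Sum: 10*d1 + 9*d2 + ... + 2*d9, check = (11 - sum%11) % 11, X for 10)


Weighted sum: 255
255 mod 11 = 2

Check digit: 9


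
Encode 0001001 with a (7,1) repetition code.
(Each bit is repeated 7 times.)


Each bit -> 7 copies

0000000000000000000001111111000000000000001111111


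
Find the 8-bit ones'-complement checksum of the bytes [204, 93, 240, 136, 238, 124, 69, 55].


Sum = 1159 mod 256 = 135
Complement = 120

120


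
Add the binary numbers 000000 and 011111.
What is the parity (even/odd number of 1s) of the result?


000000 = 0
011111 = 31
Sum = 31 = 11111
1s count = 5

odd parity (5 ones in 11111)


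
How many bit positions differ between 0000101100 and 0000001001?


XOR: 0000100101
Count of 1s: 3

3


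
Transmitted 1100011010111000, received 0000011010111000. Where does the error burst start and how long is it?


XOR: 1100000000000000

Burst at position 0, length 2


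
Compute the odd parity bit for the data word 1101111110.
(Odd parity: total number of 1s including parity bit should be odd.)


Number of 1s in data: 8
Parity bit: 1

1


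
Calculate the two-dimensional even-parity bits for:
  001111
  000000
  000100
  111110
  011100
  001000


Row parities: 001111
Column parities: 100001

Row P: 001111, Col P: 100001, Corner: 0


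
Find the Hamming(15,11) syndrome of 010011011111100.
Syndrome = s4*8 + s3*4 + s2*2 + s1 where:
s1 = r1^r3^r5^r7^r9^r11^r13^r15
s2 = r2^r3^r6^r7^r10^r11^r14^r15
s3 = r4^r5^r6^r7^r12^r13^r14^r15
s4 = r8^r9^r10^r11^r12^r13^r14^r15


s1=0, s2=0, s3=0, s4=0

Syndrome = 0 (no error)


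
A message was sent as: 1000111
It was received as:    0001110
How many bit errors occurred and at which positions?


XOR: 1001001

3 error(s) at position(s): 0, 3, 6


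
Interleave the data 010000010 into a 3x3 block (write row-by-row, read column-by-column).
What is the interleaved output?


Matrix:
  010
  000
  010
Read columns: 000101000

000101000


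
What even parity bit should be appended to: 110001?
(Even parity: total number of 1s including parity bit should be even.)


Number of 1s in data: 3
Parity bit: 1

1


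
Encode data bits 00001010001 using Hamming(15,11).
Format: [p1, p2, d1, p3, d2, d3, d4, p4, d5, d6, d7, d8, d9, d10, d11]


Parity bits: p1=1, p2=0, p3=1, p4=1

100100011010001


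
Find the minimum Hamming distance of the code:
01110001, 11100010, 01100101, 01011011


Comparing all pairs, minimum distance: 2
Can detect 1 errors, correct 0 errors

2


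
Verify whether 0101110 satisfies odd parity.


Number of 1s: 4

No, parity error (4 ones)


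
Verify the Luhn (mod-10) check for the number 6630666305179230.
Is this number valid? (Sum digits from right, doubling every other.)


Luhn sum = 61
61 mod 10 = 1

Invalid (Luhn sum mod 10 = 1)


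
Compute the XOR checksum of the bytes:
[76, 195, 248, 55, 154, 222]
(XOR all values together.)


XOR chain: 76 ^ 195 ^ 248 ^ 55 ^ 154 ^ 222 = 4

4


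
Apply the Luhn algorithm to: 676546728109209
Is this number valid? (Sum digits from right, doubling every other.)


Luhn sum = 66
66 mod 10 = 6

Invalid (Luhn sum mod 10 = 6)


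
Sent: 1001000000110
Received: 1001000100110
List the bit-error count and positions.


XOR: 0000000100000

1 error(s) at position(s): 7


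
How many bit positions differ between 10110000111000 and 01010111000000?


XOR: 11100111111000
Count of 1s: 9

9


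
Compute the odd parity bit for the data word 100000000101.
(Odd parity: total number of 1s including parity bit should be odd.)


Number of 1s in data: 3
Parity bit: 0

0


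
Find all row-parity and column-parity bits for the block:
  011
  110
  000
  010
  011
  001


Row parities: 000101
Column parities: 101

Row P: 000101, Col P: 101, Corner: 0
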